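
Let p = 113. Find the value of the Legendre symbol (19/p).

-1

Reciprocity: 19 ≡ 3 and 113 ≡ 1 (mod 4), so (19/113) = +(113/19).
Reduce top mod 19: now compute (18/19).
Pull out 2: since 19 ≡ 3 (mod 8), (2/19) = -1.
Reciprocity: 9 ≡ 1 and 19 ≡ 3 (mod 4), so (9/19) = +(19/9).
Reduce top mod 9: now compute (1/9).
Reached (1/9) = 1. Collecting the sign flips along the way, the symbol is -1.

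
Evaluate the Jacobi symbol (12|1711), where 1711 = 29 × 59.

Pull out 2^2: since 1711 ≡ 7 (mod 8), (2/1711) = +1, so (2/1711)^2 = +1.
Reciprocity: 3 ≡ 3 and 1711 ≡ 3 (mod 4), so (3/1711) = −(1711/3).
Reduce top mod 3: now compute (1/3).
Reached (1/3) = 1. Collecting the sign flips along the way, the symbol is -1.

-1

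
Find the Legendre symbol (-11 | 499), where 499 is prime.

1

Euler's criterion: (-11/499) ≡ 488^249 (mod 499).
488^2 ≡ 121 (mod 499)
488^4 ≡ 170 (mod 499)
488^8 ≡ 457 (mod 499)
488^16 ≡ 267 (mod 499)
488^32 ≡ 431 (mod 499)
488^64 ≡ 133 (mod 499)
488^128 ≡ 224 (mod 499)
488^249 = 488^(128+64+32+16+8+1) ≡ 1 (mod 499).
Result is 1, so (-11/499) = 1.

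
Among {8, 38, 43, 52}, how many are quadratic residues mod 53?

(8/53) = -1 → non-residue.
(38/53) = +1 → QR.
(43/53) = +1 → QR.
(52/53) = +1 → QR.
Total quadratic residues among the 4: 3.

3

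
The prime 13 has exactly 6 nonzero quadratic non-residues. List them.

2 5 6 7 8 11

Square k = 1,…,6 (k and 13−k give the same square):
1²=1, 2²=4, 3²=9, 4²≡3, 5²≡12, 6²≡10 (mod 13).
The residues are {1, 3, 4, 9, 10, 12}; the non-residues are the remaining 6 nonzero classes.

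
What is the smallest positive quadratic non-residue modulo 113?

(2/113) = +1, so 2 is a residue.
(3/113) = −1, so 3 is the smallest positive non-residue mod 113.

3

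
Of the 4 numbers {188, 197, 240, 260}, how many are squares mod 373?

0

(188/373) = -1 → non-residue.
(197/373) = -1 → non-residue.
(240/373) = -1 → non-residue.
(260/373) = -1 → non-residue.
Total quadratic residues among the 4: 0.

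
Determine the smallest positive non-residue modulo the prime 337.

5

(2/337) = +1, so 2 is a residue.
(3/337) = +1, so 3 is a residue.
(4/337) = +1, so 4 is a residue.
(5/337) = −1, so 5 is the smallest positive non-residue mod 337.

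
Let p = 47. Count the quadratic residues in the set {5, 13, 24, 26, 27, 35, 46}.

2

(5/47) = -1 → non-residue.
(13/47) = -1 → non-residue.
(24/47) = +1 → QR.
(26/47) = -1 → non-residue.
(27/47) = +1 → QR.
(35/47) = -1 → non-residue.
(46/47) = -1 → non-residue.
Total quadratic residues among the 7: 2.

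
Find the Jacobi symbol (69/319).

Reciprocity: 69 ≡ 1 and 319 ≡ 3 (mod 4), so (69/319) = +(319/69).
Reduce top mod 69: now compute (43/69).
Reciprocity: 43 ≡ 3 and 69 ≡ 1 (mod 4), so (43/69) = +(69/43).
Reduce top mod 43: now compute (26/43).
Pull out 2: since 43 ≡ 3 (mod 8), (2/43) = -1.
Reciprocity: 13 ≡ 1 and 43 ≡ 3 (mod 4), so (13/43) = +(43/13).
Reduce top mod 13: now compute (4/13).
Pull out 2^2: since 13 ≡ 5 (mod 8), (2/13) = -1, so (2/13)^2 = +1.
Reached (1/13) = 1. Collecting the sign flips along the way, the symbol is -1.

-1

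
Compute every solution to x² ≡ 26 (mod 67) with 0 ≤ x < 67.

19, 48

Since 67 ≡ 3 (mod 4), a square root of 26 is 26^((67+1)/4) = 26^17 mod 67.
Repeated squaring: 26^2≡6, 26^4≡36, 26^8≡23, 26^16≡60 (mod 67).
26^17 = 26^(16+1) ≡ 19 (mod 67).
Check: 19² = 361 ≡ 26 (mod 67). The two roots are 19 and 48.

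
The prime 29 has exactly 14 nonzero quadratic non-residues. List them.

2 3 8 10 11 12 14 15 17 18 19 21 26 27

Square k = 1,…,14 (k and 29−k give the same square):
1²=1, 2²=4, 3²=9, 4²=16, 5²=25, 6²≡7, 7²≡20, 8²≡6, 9²≡23, 10²≡13, 11²≡5, 12²≡28, 13²≡24, 14²≡22 (mod 29).
The residues are {1, 4, 5, 6, 7, 9, 13, 16, 20, 22, 23, 24, 25, 28}; the non-residues are the remaining 14 nonzero classes.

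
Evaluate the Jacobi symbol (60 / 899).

1

Pull out 2^2: since 899 ≡ 3 (mod 8), (2/899) = -1, so (2/899)^2 = +1.
Reciprocity: 15 ≡ 3 and 899 ≡ 3 (mod 4), so (15/899) = −(899/15).
Reduce top mod 15: now compute (14/15).
Pull out 2: since 15 ≡ 7 (mod 8), (2/15) = +1.
Reciprocity: 7 ≡ 3 and 15 ≡ 3 (mod 4), so (7/15) = −(15/7).
Reduce top mod 7: now compute (1/7).
Reached (1/7) = 1. Collecting the sign flips along the way, the symbol is +1.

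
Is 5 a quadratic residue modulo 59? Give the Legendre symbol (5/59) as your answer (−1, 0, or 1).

1

Reciprocity: 5 ≡ 1 and 59 ≡ 3 (mod 4), so (5/59) = +(59/5).
Reduce top mod 5: now compute (4/5).
Pull out 2^2: since 5 ≡ 5 (mod 8), (2/5) = -1, so (2/5)^2 = +1.
Reached (1/5) = 1. Collecting the sign flips along the way, the symbol is +1.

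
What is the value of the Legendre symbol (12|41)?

Pull out 2^2: since 41 ≡ 1 (mod 8), (2/41) = +1, so (2/41)^2 = +1.
Reciprocity: 3 ≡ 3 and 41 ≡ 1 (mod 4), so (3/41) = +(41/3).
Reduce top mod 3: now compute (2/3).
Pull out 2: since 3 ≡ 3 (mod 8), (2/3) = -1.
Reached (1/3) = 1. Collecting the sign flips along the way, the symbol is -1.

-1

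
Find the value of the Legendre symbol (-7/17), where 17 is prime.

-1

Euler's criterion: (-7/17) ≡ 10^8 (mod 17).
10^2 ≡ 15 (mod 17)
10^4 ≡ 4 (mod 17)
10^8 ≡ 16 (mod 17)
10^8 = 10^(8) ≡ 16 (mod 17).
Result is 16 ≡ −1, so (-7/17) = −1.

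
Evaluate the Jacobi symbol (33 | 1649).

Reciprocity: 33 ≡ 1 and 1649 ≡ 1 (mod 4), so (33/1649) = +(1649/33).
Reduce top mod 33: now compute (32/33).
Pull out 2^5: since 33 ≡ 1 (mod 8), (2/33) = +1, so (2/33)^5 = +1.
Reached (1/33) = 1. Collecting the sign flips along the way, the symbol is +1.

1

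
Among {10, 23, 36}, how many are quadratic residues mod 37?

2

(10/37) = +1 → QR.
(23/37) = -1 → non-residue.
(36/37) = +1 → QR.
Total quadratic residues among the 3: 2.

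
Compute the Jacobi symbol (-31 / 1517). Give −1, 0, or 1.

-1

First reduce: -31 ≡ 1486 (mod 1517).
Pull out 2: since 1517 ≡ 5 (mod 8), (2/1517) = -1.
Reciprocity: 743 ≡ 3 and 1517 ≡ 1 (mod 4), so (743/1517) = +(1517/743).
Reduce top mod 743: now compute (31/743).
Reciprocity: 31 ≡ 3 and 743 ≡ 3 (mod 4), so (31/743) = −(743/31).
Reduce top mod 31: now compute (30/31).
Pull out 2: since 31 ≡ 7 (mod 8), (2/31) = +1.
Reciprocity: 15 ≡ 3 and 31 ≡ 3 (mod 4), so (15/31) = −(31/15).
Reduce top mod 15: now compute (1/15).
Reached (1/15) = 1. Collecting the sign flips along the way, the symbol is -1.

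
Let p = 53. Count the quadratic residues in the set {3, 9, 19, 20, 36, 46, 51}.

(3/53) = -1 → non-residue.
(9/53) = +1 → QR.
(19/53) = -1 → non-residue.
(20/53) = -1 → non-residue.
(36/53) = +1 → QR.
(46/53) = +1 → QR.
(51/53) = -1 → non-residue.
Total quadratic residues among the 7: 3.

3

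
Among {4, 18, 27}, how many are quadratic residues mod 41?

(4/41) = +1 → QR.
(18/41) = +1 → QR.
(27/41) = -1 → non-residue.
Total quadratic residues among the 3: 2.

2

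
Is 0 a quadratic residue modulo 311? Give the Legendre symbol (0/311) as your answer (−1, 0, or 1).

0

Top reduces to 0: gcd > 1, so the symbol is 0.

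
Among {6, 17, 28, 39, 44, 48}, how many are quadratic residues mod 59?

3

(6/59) = -1 → non-residue.
(17/59) = +1 → QR.
(28/59) = +1 → QR.
(39/59) = -1 → non-residue.
(44/59) = -1 → non-residue.
(48/59) = +1 → QR.
Total quadratic residues among the 6: 3.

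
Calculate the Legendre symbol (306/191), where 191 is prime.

1

Euler's criterion: (306/191) ≡ 115^95 (mod 191).
115^2 ≡ 46 (mod 191)
115^4 ≡ 15 (mod 191)
115^8 ≡ 34 (mod 191)
115^16 ≡ 10 (mod 191)
115^32 ≡ 100 (mod 191)
115^64 ≡ 68 (mod 191)
115^95 = 115^(64+16+8+4+2+1) ≡ 1 (mod 191).
Result is 1, so (306/191) = 1.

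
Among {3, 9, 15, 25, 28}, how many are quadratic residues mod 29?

3

(3/29) = -1 → non-residue.
(9/29) = +1 → QR.
(15/29) = -1 → non-residue.
(25/29) = +1 → QR.
(28/29) = +1 → QR.
Total quadratic residues among the 5: 3.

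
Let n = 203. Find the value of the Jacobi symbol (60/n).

Pull out 2^2: since 203 ≡ 3 (mod 8), (2/203) = -1, so (2/203)^2 = +1.
Reciprocity: 15 ≡ 3 and 203 ≡ 3 (mod 4), so (15/203) = −(203/15).
Reduce top mod 15: now compute (8/15).
Pull out 2^3: since 15 ≡ 7 (mod 8), (2/15) = +1, so (2/15)^3 = +1.
Reached (1/15) = 1. Collecting the sign flips along the way, the symbol is -1.

-1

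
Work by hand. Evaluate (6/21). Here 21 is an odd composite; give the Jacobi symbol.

0

Pull out 2: since 21 ≡ 5 (mod 8), (2/21) = -1.
Reciprocity: 3 ≡ 3 and 21 ≡ 1 (mod 4), so (3/21) = +(21/3).
Reduce top mod 3: now compute (0/3).
Top reduces to 0: gcd > 1, so the symbol is 0.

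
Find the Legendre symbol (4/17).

Pull out 2^2: since 17 ≡ 1 (mod 8), (2/17) = +1, so (2/17)^2 = +1.
Reached (1/17) = 1. Collecting the sign flips along the way, the symbol is +1.

1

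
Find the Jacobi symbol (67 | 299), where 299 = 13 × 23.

1

Reciprocity: 67 ≡ 3 and 299 ≡ 3 (mod 4), so (67/299) = −(299/67).
Reduce top mod 67: now compute (31/67).
Reciprocity: 31 ≡ 3 and 67 ≡ 3 (mod 4), so (31/67) = −(67/31).
Reduce top mod 31: now compute (5/31).
Reciprocity: 5 ≡ 1 and 31 ≡ 3 (mod 4), so (5/31) = +(31/5).
Reduce top mod 5: now compute (1/5).
Reached (1/5) = 1. Collecting the sign flips along the way, the symbol is +1.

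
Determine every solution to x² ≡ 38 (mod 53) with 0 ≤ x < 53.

53 ≡ 1 (mod 4), so we find a root by search.
Trying successive values, 12² = 144 ≡ 38 (mod 53). The other root is 53 − 12 = 41.

12, 41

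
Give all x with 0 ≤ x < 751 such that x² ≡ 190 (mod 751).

Since 751 ≡ 3 (mod 4), a square root of 190 is 190^((751+1)/4) = 190^188 mod 751.
Repeated squaring: 190^2≡52, 190^4≡451, 190^8≡631, 190^16≡131, 190^32≡639, 190^64≡528, 190^128≡163 (mod 751).
190^188 = 190^(128+32+16+8+4) ≡ 374 (mod 751).
Check: 374² = 139876 ≡ 190 (mod 751). The two roots are 374 and 377.

374, 377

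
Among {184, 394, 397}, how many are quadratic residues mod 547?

2

(184/547) = +1 → QR.
(394/547) = +1 → QR.
(397/547) = -1 → non-residue.
Total quadratic residues among the 3: 2.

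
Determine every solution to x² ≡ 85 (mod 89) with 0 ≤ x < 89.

21, 68

89 ≡ 1 (mod 4), so we find a root by search.
Trying successive values, 21² = 441 ≡ 85 (mod 89). The other root is 89 − 21 = 68.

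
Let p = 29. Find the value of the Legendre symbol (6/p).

1

Pull out 2: since 29 ≡ 5 (mod 8), (2/29) = -1.
Reciprocity: 3 ≡ 3 and 29 ≡ 1 (mod 4), so (3/29) = +(29/3).
Reduce top mod 3: now compute (2/3).
Pull out 2: since 3 ≡ 3 (mod 8), (2/3) = -1.
Reached (1/3) = 1. Collecting the sign flips along the way, the symbol is +1.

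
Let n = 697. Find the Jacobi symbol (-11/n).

First reduce: -11 ≡ 686 (mod 697).
Pull out 2: since 697 ≡ 1 (mod 8), (2/697) = +1.
Reciprocity: 343 ≡ 3 and 697 ≡ 1 (mod 4), so (343/697) = +(697/343).
Reduce top mod 343: now compute (11/343).
Reciprocity: 11 ≡ 3 and 343 ≡ 3 (mod 4), so (11/343) = −(343/11).
Reduce top mod 11: now compute (2/11).
Pull out 2: since 11 ≡ 3 (mod 8), (2/11) = -1.
Reached (1/11) = 1. Collecting the sign flips along the way, the symbol is +1.

1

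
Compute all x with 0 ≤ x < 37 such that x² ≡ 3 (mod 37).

15, 22

37 ≡ 1 (mod 4), so we find a root by search.
Trying successive values, 15² = 225 ≡ 3 (mod 37). The other root is 37 − 15 = 22.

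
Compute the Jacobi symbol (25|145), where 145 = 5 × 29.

0

Reciprocity: 25 ≡ 1 and 145 ≡ 1 (mod 4), so (25/145) = +(145/25).
Reduce top mod 25: now compute (20/25).
Pull out 2^2: since 25 ≡ 1 (mod 8), (2/25) = +1, so (2/25)^2 = +1.
Reciprocity: 5 ≡ 1 and 25 ≡ 1 (mod 4), so (5/25) = +(25/5).
Reduce top mod 5: now compute (0/5).
Top reduces to 0: gcd > 1, so the symbol is 0.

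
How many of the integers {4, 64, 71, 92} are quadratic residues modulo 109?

(4/109) = +1 → QR.
(64/109) = +1 → QR.
(71/109) = +1 → QR.
(92/109) = -1 → non-residue.
Total quadratic residues among the 4: 3.

3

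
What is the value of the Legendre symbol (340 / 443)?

-1

Euler's criterion: (340/443) ≡ 340^221 (mod 443).
340^2 ≡ 420 (mod 443)
340^4 ≡ 86 (mod 443)
340^8 ≡ 308 (mod 443)
340^16 ≡ 62 (mod 443)
340^32 ≡ 300 (mod 443)
340^64 ≡ 71 (mod 443)
340^128 ≡ 168 (mod 443)
340^221 = 340^(128+64+16+8+4+1) ≡ 442 (mod 443).
Result is 442 ≡ −1, so (340/443) = −1.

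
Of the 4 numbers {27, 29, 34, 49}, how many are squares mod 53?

(27/53) = -1 → non-residue.
(29/53) = +1 → QR.
(34/53) = -1 → non-residue.
(49/53) = +1 → QR.
Total quadratic residues among the 4: 2.

2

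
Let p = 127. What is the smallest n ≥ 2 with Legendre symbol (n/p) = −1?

(2/127) = +1, so 2 is a residue.
(3/127) = −1, so 3 is the smallest positive non-residue mod 127.

3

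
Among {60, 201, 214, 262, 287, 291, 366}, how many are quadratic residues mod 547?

(60/547) = +1 → QR.
(201/547) = -1 → non-residue.
(214/547) = +1 → QR.
(262/547) = -1 → non-residue.
(287/547) = +1 → QR.
(291/547) = -1 → non-residue.
(366/547) = -1 → non-residue.
Total quadratic residues among the 7: 3.

3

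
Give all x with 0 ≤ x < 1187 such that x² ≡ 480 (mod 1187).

Since 1187 ≡ 3 (mod 4), a square root of 480 is 480^((1187+1)/4) = 480^297 mod 1187.
Repeated squaring: 480^2≡122, 480^4≡640, 480^8≡85, 480^16≡103, 480^32≡1113, 480^64≡728, 480^128≡582, 480^256≡429 (mod 1187).
480^297 = 480^(256+32+8+1) ≡ 982 (mod 1187).
Check: 982² = 964324 ≡ 480 (mod 1187). The two roots are 205 and 982.

205, 982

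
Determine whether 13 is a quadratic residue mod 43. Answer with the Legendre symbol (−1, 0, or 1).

1

Reciprocity: 13 ≡ 1 and 43 ≡ 3 (mod 4), so (13/43) = +(43/13).
Reduce top mod 13: now compute (4/13).
Pull out 2^2: since 13 ≡ 5 (mod 8), (2/13) = -1, so (2/13)^2 = +1.
Reached (1/13) = 1. Collecting the sign flips along the way, the symbol is +1.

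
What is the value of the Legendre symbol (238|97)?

1

First reduce: 238 ≡ 44 (mod 97).
Pull out 2^2: since 97 ≡ 1 (mod 8), (2/97) = +1, so (2/97)^2 = +1.
Reciprocity: 11 ≡ 3 and 97 ≡ 1 (mod 4), so (11/97) = +(97/11).
Reduce top mod 11: now compute (9/11).
Reciprocity: 9 ≡ 1 and 11 ≡ 3 (mod 4), so (9/11) = +(11/9).
Reduce top mod 9: now compute (2/9).
Pull out 2: since 9 ≡ 1 (mod 8), (2/9) = +1.
Reached (1/9) = 1. Collecting the sign flips along the way, the symbol is +1.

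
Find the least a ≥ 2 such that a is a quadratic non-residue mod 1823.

5

(2/1823) = +1, so 2 is a residue.
(3/1823) = +1, so 3 is a residue.
(4/1823) = +1, so 4 is a residue.
(5/1823) = −1, so 5 is the smallest positive non-residue mod 1823.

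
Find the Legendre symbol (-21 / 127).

Euler's criterion: (-21/127) ≡ 106^63 (mod 127).
106^2 ≡ 60 (mod 127)
106^4 ≡ 44 (mod 127)
106^8 ≡ 31 (mod 127)
106^16 ≡ 72 (mod 127)
106^32 ≡ 104 (mod 127)
106^63 = 106^(32+16+8+4+2+1) ≡ 126 (mod 127).
Result is 126 ≡ −1, so (-21/127) = −1.

-1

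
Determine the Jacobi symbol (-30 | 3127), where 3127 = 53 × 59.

First reduce: -30 ≡ 3097 (mod 3127).
Reciprocity: 3097 ≡ 1 and 3127 ≡ 3 (mod 4), so (3097/3127) = +(3127/3097).
Reduce top mod 3097: now compute (30/3097).
Pull out 2: since 3097 ≡ 1 (mod 8), (2/3097) = +1.
Reciprocity: 15 ≡ 3 and 3097 ≡ 1 (mod 4), so (15/3097) = +(3097/15).
Reduce top mod 15: now compute (7/15).
Reciprocity: 7 ≡ 3 and 15 ≡ 3 (mod 4), so (7/15) = −(15/7).
Reduce top mod 7: now compute (1/7).
Reached (1/7) = 1. Collecting the sign flips along the way, the symbol is -1.

-1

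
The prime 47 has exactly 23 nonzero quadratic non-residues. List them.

5,10,11,13,15,19,20,22,23,26,29,30,31,33,35,38,39,40,41,43,44,45,46

Square k = 1,…,23 (k and 47−k give the same square):
1²=1, 2²=4, 3²=9, 4²=16, 5²=25, 6²=36, 7²≡2, 8²≡17, 9²≡34, 10²≡6, 11²≡27, 12²≡3, 13²≡28, 14²≡8, 15²≡37, 16²≡21, 17²≡7, 18²≡42, 19²≡32, 20²≡24, 21²≡18, 22²≡14, 23²≡12 (mod 47).
The residues are {1, 2, 3, 4, 6, 7, 8, 9, 12, 14, 16, 17, 18, 21, 24, 25, 27, 28, 32, 34, 36, 37, 42}; the non-residues are the remaining 23 nonzero classes.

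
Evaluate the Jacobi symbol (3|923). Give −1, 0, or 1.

1

Reciprocity: 3 ≡ 3 and 923 ≡ 3 (mod 4), so (3/923) = −(923/3).
Reduce top mod 3: now compute (2/3).
Pull out 2: since 3 ≡ 3 (mod 8), (2/3) = -1.
Reached (1/3) = 1. Collecting the sign flips along the way, the symbol is +1.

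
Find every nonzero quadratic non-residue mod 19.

2, 3, 8, 10, 12, 13, 14, 15, 18

Square k = 1,…,9 (k and 19−k give the same square):
1²=1, 2²=4, 3²=9, 4²=16, 5²≡6, 6²≡17, 7²≡11, 8²≡7, 9²≡5 (mod 19).
The residues are {1, 4, 5, 6, 7, 9, 11, 16, 17}; the non-residues are the remaining 9 nonzero classes.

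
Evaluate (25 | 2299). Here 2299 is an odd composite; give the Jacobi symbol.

Reciprocity: 25 ≡ 1 and 2299 ≡ 3 (mod 4), so (25/2299) = +(2299/25).
Reduce top mod 25: now compute (24/25).
Pull out 2^3: since 25 ≡ 1 (mod 8), (2/25) = +1, so (2/25)^3 = +1.
Reciprocity: 3 ≡ 3 and 25 ≡ 1 (mod 4), so (3/25) = +(25/3).
Reduce top mod 3: now compute (1/3).
Reached (1/3) = 1. Collecting the sign flips along the way, the symbol is +1.

1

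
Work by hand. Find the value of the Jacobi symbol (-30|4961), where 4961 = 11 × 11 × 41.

First reduce: -30 ≡ 4931 (mod 4961).
Reciprocity: 4931 ≡ 3 and 4961 ≡ 1 (mod 4), so (4931/4961) = +(4961/4931).
Reduce top mod 4931: now compute (30/4931).
Pull out 2: since 4931 ≡ 3 (mod 8), (2/4931) = -1.
Reciprocity: 15 ≡ 3 and 4931 ≡ 3 (mod 4), so (15/4931) = −(4931/15).
Reduce top mod 15: now compute (11/15).
Reciprocity: 11 ≡ 3 and 15 ≡ 3 (mod 4), so (11/15) = −(15/11).
Reduce top mod 11: now compute (4/11).
Pull out 2^2: since 11 ≡ 3 (mod 8), (2/11) = -1, so (2/11)^2 = +1.
Reached (1/11) = 1. Collecting the sign flips along the way, the symbol is -1.

-1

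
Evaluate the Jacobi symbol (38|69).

1

Pull out 2: since 69 ≡ 5 (mod 8), (2/69) = -1.
Reciprocity: 19 ≡ 3 and 69 ≡ 1 (mod 4), so (19/69) = +(69/19).
Reduce top mod 19: now compute (12/19).
Pull out 2^2: since 19 ≡ 3 (mod 8), (2/19) = -1, so (2/19)^2 = +1.
Reciprocity: 3 ≡ 3 and 19 ≡ 3 (mod 4), so (3/19) = −(19/3).
Reduce top mod 3: now compute (1/3).
Reached (1/3) = 1. Collecting the sign flips along the way, the symbol is +1.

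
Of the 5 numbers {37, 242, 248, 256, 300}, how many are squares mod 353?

2

(37/353) = -1 → non-residue.
(242/353) = +1 → QR.
(248/353) = -1 → non-residue.
(256/353) = +1 → QR.
(300/353) = -1 → non-residue.
Total quadratic residues among the 5: 2.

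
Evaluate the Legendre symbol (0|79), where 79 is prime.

Top reduces to 0: gcd > 1, so the symbol is 0.

0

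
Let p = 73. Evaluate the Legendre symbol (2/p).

1

Pull out 2: since 73 ≡ 1 (mod 8), (2/73) = +1.
Reached (1/73) = 1. Collecting the sign flips along the way, the symbol is +1.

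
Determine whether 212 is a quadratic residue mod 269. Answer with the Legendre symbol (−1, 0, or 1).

1

Euler's criterion: (212/269) ≡ 212^134 (mod 269).
212^2 ≡ 21 (mod 269)
212^4 ≡ 172 (mod 269)
212^8 ≡ 263 (mod 269)
212^16 ≡ 36 (mod 269)
212^32 ≡ 220 (mod 269)
212^64 ≡ 249 (mod 269)
212^128 ≡ 131 (mod 269)
212^134 = 212^(128+4+2) ≡ 1 (mod 269).
Result is 1, so (212/269) = 1.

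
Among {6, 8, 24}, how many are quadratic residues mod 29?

2

(6/29) = +1 → QR.
(8/29) = -1 → non-residue.
(24/29) = +1 → QR.
Total quadratic residues among the 3: 2.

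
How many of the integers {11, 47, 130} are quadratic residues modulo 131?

(11/131) = +1 → QR.
(47/131) = -1 → non-residue.
(130/131) = -1 → non-residue.
Total quadratic residues among the 3: 1.

1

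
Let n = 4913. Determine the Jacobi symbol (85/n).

Reciprocity: 85 ≡ 1 and 4913 ≡ 1 (mod 4), so (85/4913) = +(4913/85).
Reduce top mod 85: now compute (68/85).
Pull out 2^2: since 85 ≡ 5 (mod 8), (2/85) = -1, so (2/85)^2 = +1.
Reciprocity: 17 ≡ 1 and 85 ≡ 1 (mod 4), so (17/85) = +(85/17).
Reduce top mod 17: now compute (0/17).
Top reduces to 0: gcd > 1, so the symbol is 0.

0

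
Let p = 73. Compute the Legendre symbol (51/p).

-1

Reciprocity: 51 ≡ 3 and 73 ≡ 1 (mod 4), so (51/73) = +(73/51).
Reduce top mod 51: now compute (22/51).
Pull out 2: since 51 ≡ 3 (mod 8), (2/51) = -1.
Reciprocity: 11 ≡ 3 and 51 ≡ 3 (mod 4), so (11/51) = −(51/11).
Reduce top mod 11: now compute (7/11).
Reciprocity: 7 ≡ 3 and 11 ≡ 3 (mod 4), so (7/11) = −(11/7).
Reduce top mod 7: now compute (4/7).
Pull out 2^2: since 7 ≡ 7 (mod 8), (2/7) = +1, so (2/7)^2 = +1.
Reached (1/7) = 1. Collecting the sign flips along the way, the symbol is -1.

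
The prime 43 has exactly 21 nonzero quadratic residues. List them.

1, 4, 6, 9, 10, 11, 13, 14, 15, 16, 17, 21, 23, 24, 25, 31, 35, 36, 38, 40, 41

Square k = 1,…,21 (k and 43−k give the same square):
1²=1, 2²=4, 3²=9, 4²=16, 5²=25, 6²=36, 7²≡6, 8²≡21, 9²≡38, 10²≡14, 11²≡35, 12²≡15, 13²≡40, 14²≡24, 15²≡10, 16²≡41, 17²≡31, 18²≡23, 19²≡17, 20²≡13, 21²≡11 (mod 43).
So the quadratic residues mod 43 are {1, 4, 6, 9, 10, 11, 13, 14, 15, 16, 17, 21, 23, 24, 25, 31, 35, 36, 38, 40, 41}.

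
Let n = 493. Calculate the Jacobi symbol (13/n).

Reciprocity: 13 ≡ 1 and 493 ≡ 1 (mod 4), so (13/493) = +(493/13).
Reduce top mod 13: now compute (12/13).
Pull out 2^2: since 13 ≡ 5 (mod 8), (2/13) = -1, so (2/13)^2 = +1.
Reciprocity: 3 ≡ 3 and 13 ≡ 1 (mod 4), so (3/13) = +(13/3).
Reduce top mod 3: now compute (1/3).
Reached (1/3) = 1. Collecting the sign flips along the way, the symbol is +1.

1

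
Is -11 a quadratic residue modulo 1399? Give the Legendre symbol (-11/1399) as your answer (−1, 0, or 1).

-1

First reduce: -11 ≡ 1388 (mod 1399).
Pull out 2^2: since 1399 ≡ 7 (mod 8), (2/1399) = +1, so (2/1399)^2 = +1.
Reciprocity: 347 ≡ 3 and 1399 ≡ 3 (mod 4), so (347/1399) = −(1399/347).
Reduce top mod 347: now compute (11/347).
Reciprocity: 11 ≡ 3 and 347 ≡ 3 (mod 4), so (11/347) = −(347/11).
Reduce top mod 11: now compute (6/11).
Pull out 2: since 11 ≡ 3 (mod 8), (2/11) = -1.
Reciprocity: 3 ≡ 3 and 11 ≡ 3 (mod 4), so (3/11) = −(11/3).
Reduce top mod 3: now compute (2/3).
Pull out 2: since 3 ≡ 3 (mod 8), (2/3) = -1.
Reached (1/3) = 1. Collecting the sign flips along the way, the symbol is -1.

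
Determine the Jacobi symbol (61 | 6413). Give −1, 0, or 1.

Reciprocity: 61 ≡ 1 and 6413 ≡ 1 (mod 4), so (61/6413) = +(6413/61).
Reduce top mod 61: now compute (8/61).
Pull out 2^3: since 61 ≡ 5 (mod 8), (2/61) = -1, so (2/61)^3 = -1.
Reached (1/61) = 1. Collecting the sign flips along the way, the symbol is -1.

-1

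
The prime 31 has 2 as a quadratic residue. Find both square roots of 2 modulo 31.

8, 23

Since 31 ≡ 3 (mod 4), a square root of 2 is 2^((31+1)/4) = 2^8 mod 31.
Repeated squaring: 2^2≡4, 2^4≡16, 2^8≡8 (mod 31).
2^8 = 2^(8) ≡ 8 (mod 31).
Check: 8² = 64 ≡ 2 (mod 31). The two roots are 8 and 23.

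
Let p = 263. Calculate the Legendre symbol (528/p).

First reduce: 528 ≡ 2 (mod 263).
Pull out 2: since 263 ≡ 7 (mod 8), (2/263) = +1.
Reached (1/263) = 1. Collecting the sign flips along the way, the symbol is +1.

1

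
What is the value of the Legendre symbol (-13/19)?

1

First reduce: -13 ≡ 6 (mod 19).
Pull out 2: since 19 ≡ 3 (mod 8), (2/19) = -1.
Reciprocity: 3 ≡ 3 and 19 ≡ 3 (mod 4), so (3/19) = −(19/3).
Reduce top mod 3: now compute (1/3).
Reached (1/3) = 1. Collecting the sign flips along the way, the symbol is +1.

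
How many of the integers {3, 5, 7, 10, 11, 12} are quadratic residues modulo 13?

(3/13) = +1 → QR.
(5/13) = -1 → non-residue.
(7/13) = -1 → non-residue.
(10/13) = +1 → QR.
(11/13) = -1 → non-residue.
(12/13) = +1 → QR.
Total quadratic residues among the 6: 3.

3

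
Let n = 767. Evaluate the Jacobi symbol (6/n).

Pull out 2: since 767 ≡ 7 (mod 8), (2/767) = +1.
Reciprocity: 3 ≡ 3 and 767 ≡ 3 (mod 4), so (3/767) = −(767/3).
Reduce top mod 3: now compute (2/3).
Pull out 2: since 3 ≡ 3 (mod 8), (2/3) = -1.
Reached (1/3) = 1. Collecting the sign flips along the way, the symbol is +1.

1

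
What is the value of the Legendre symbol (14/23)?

Euler's criterion: (14/23) ≡ 14^11 (mod 23).
14^2 ≡ 12 (mod 23)
14^4 ≡ 6 (mod 23)
14^8 ≡ 13 (mod 23)
14^11 = 14^(8+2+1) ≡ 22 (mod 23).
Result is 22 ≡ −1, so (14/23) = −1.

-1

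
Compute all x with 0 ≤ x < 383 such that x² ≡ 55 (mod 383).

173, 210

Since 383 ≡ 3 (mod 4), a square root of 55 is 55^((383+1)/4) = 55^96 mod 383.
Repeated squaring: 55^2≡344, 55^4≡372, 55^8≡121, 55^16≡87, 55^32≡292, 55^64≡238 (mod 383).
55^96 = 55^(64+32) ≡ 173 (mod 383).
Check: 173² = 29929 ≡ 55 (mod 383). The two roots are 173 and 210.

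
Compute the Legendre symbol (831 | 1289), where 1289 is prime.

Reciprocity: 831 ≡ 3 and 1289 ≡ 1 (mod 4), so (831/1289) = +(1289/831).
Reduce top mod 831: now compute (458/831).
Pull out 2: since 831 ≡ 7 (mod 8), (2/831) = +1.
Reciprocity: 229 ≡ 1 and 831 ≡ 3 (mod 4), so (229/831) = +(831/229).
Reduce top mod 229: now compute (144/229).
Pull out 2^4: since 229 ≡ 5 (mod 8), (2/229) = -1, so (2/229)^4 = +1.
Reciprocity: 9 ≡ 1 and 229 ≡ 1 (mod 4), so (9/229) = +(229/9).
Reduce top mod 9: now compute (4/9).
Pull out 2^2: since 9 ≡ 1 (mod 8), (2/9) = +1, so (2/9)^2 = +1.
Reached (1/9) = 1. Collecting the sign flips along the way, the symbol is +1.

1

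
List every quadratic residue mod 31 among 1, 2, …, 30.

1 2 4 5 7 8 9 10 14 16 18 19 20 25 28

Square k = 1,…,15 (k and 31−k give the same square):
1²=1, 2²=4, 3²=9, 4²=16, 5²=25, 6²≡5, 7²≡18, 8²≡2, 9²≡19, 10²≡7, 11²≡28, 12²≡20, 13²≡14, 14²≡10, 15²≡8 (mod 31).
So the quadratic residues mod 31 are {1, 2, 4, 5, 7, 8, 9, 10, 14, 16, 18, 19, 20, 25, 28}.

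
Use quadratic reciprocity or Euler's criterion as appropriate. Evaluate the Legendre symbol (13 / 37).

-1

Euler's criterion: (13/37) ≡ 13^18 (mod 37).
13^2 ≡ 21 (mod 37)
13^4 ≡ 34 (mod 37)
13^8 ≡ 9 (mod 37)
13^16 ≡ 7 (mod 37)
13^18 = 13^(16+2) ≡ 36 (mod 37).
Result is 36 ≡ −1, so (13/37) = −1.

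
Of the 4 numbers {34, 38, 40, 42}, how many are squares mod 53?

(34/53) = -1 → non-residue.
(38/53) = +1 → QR.
(40/53) = +1 → QR.
(42/53) = +1 → QR.
Total quadratic residues among the 4: 3.

3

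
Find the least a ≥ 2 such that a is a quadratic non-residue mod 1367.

(2/1367) = +1, so 2 is a residue.
(3/1367) = +1, so 3 is a residue.
(4/1367) = +1, so 4 is a residue.
(5/1367) = −1, so 5 is the smallest positive non-residue mod 1367.

5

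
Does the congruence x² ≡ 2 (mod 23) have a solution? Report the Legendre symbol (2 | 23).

Pull out 2: since 23 ≡ 7 (mod 8), (2/23) = +1.
Reached (1/23) = 1. Collecting the sign flips along the way, the symbol is +1.

1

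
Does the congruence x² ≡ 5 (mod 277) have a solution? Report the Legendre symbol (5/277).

-1

Reciprocity: 5 ≡ 1 and 277 ≡ 1 (mod 4), so (5/277) = +(277/5).
Reduce top mod 5: now compute (2/5).
Pull out 2: since 5 ≡ 5 (mod 8), (2/5) = -1.
Reached (1/5) = 1. Collecting the sign flips along the way, the symbol is -1.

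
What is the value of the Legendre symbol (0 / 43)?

Top reduces to 0: gcd > 1, so the symbol is 0.

0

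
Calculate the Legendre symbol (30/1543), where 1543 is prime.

1

Pull out 2: since 1543 ≡ 7 (mod 8), (2/1543) = +1.
Reciprocity: 15 ≡ 3 and 1543 ≡ 3 (mod 4), so (15/1543) = −(1543/15).
Reduce top mod 15: now compute (13/15).
Reciprocity: 13 ≡ 1 and 15 ≡ 3 (mod 4), so (13/15) = +(15/13).
Reduce top mod 13: now compute (2/13).
Pull out 2: since 13 ≡ 5 (mod 8), (2/13) = -1.
Reached (1/13) = 1. Collecting the sign flips along the way, the symbol is +1.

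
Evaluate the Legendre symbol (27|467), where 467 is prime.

Reciprocity: 27 ≡ 3 and 467 ≡ 3 (mod 4), so (27/467) = −(467/27).
Reduce top mod 27: now compute (8/27).
Pull out 2^3: since 27 ≡ 3 (mod 8), (2/27) = -1, so (2/27)^3 = -1.
Reached (1/27) = 1. Collecting the sign flips along the way, the symbol is +1.

1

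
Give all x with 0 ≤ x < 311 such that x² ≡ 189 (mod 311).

Since 311 ≡ 3 (mod 4), a square root of 189 is 189^((311+1)/4) = 189^78 mod 311.
Repeated squaring: 189^2≡267, 189^4≡70, 189^8≡235, 189^16≡178, 189^32≡273, 189^64≡200 (mod 311).
189^78 = 189^(64+8+4+2) ≡ 237 (mod 311).
Check: 237² = 56169 ≡ 189 (mod 311). The two roots are 74 and 237.

74, 237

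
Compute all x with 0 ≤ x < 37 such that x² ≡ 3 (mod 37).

37 ≡ 1 (mod 4), so we find a root by search.
Trying successive values, 15² = 225 ≡ 3 (mod 37). The other root is 37 − 15 = 22.

15, 22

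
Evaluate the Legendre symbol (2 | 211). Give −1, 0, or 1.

-1

Pull out 2: since 211 ≡ 3 (mod 8), (2/211) = -1.
Reached (1/211) = 1. Collecting the sign flips along the way, the symbol is -1.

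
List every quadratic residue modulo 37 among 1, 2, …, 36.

Square k = 1,…,18 (k and 37−k give the same square):
1²=1, 2²=4, 3²=9, 4²=16, 5²=25, 6²=36, 7²≡12, 8²≡27, 9²≡7, 10²≡26, 11²≡10, 12²≡33, 13²≡21, 14²≡11, 15²≡3, 16²≡34, 17²≡30, 18²≡28 (mod 37).
So the quadratic residues mod 37 are {1, 3, 4, 7, 9, 10, 11, 12, 16, 21, 25, 26, 27, 28, 30, 33, 34, 36}.

1, 3, 4, 7, 9, 10, 11, 12, 16, 21, 25, 26, 27, 28, 30, 33, 34, 36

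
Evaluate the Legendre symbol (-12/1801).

1

First reduce: -12 ≡ 1789 (mod 1801).
Reciprocity: 1789 ≡ 1 and 1801 ≡ 1 (mod 4), so (1789/1801) = +(1801/1789).
Reduce top mod 1789: now compute (12/1789).
Pull out 2^2: since 1789 ≡ 5 (mod 8), (2/1789) = -1, so (2/1789)^2 = +1.
Reciprocity: 3 ≡ 3 and 1789 ≡ 1 (mod 4), so (3/1789) = +(1789/3).
Reduce top mod 3: now compute (1/3).
Reached (1/3) = 1. Collecting the sign flips along the way, the symbol is +1.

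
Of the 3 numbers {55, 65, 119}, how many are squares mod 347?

1

(55/347) = -1 → non-residue.
(65/347) = -1 → non-residue.
(119/347) = +1 → QR.
Total quadratic residues among the 3: 1.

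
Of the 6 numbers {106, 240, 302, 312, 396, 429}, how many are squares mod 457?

2

(106/457) = -1 → non-residue.
(240/457) = -1 → non-residue.
(302/457) = +1 → QR.
(312/457) = -1 → non-residue.
(396/457) = -1 → non-residue.
(429/457) = +1 → QR.
Total quadratic residues among the 6: 2.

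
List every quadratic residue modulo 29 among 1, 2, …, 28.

1, 4, 5, 6, 7, 9, 13, 16, 20, 22, 23, 24, 25, 28

Square k = 1,…,14 (k and 29−k give the same square):
1²=1, 2²=4, 3²=9, 4²=16, 5²=25, 6²≡7, 7²≡20, 8²≡6, 9²≡23, 10²≡13, 11²≡5, 12²≡28, 13²≡24, 14²≡22 (mod 29).
So the quadratic residues mod 29 are {1, 4, 5, 6, 7, 9, 13, 16, 20, 22, 23, 24, 25, 28}.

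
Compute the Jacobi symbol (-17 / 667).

First reduce: -17 ≡ 650 (mod 667).
Pull out 2: since 667 ≡ 3 (mod 8), (2/667) = -1.
Reciprocity: 325 ≡ 1 and 667 ≡ 3 (mod 4), so (325/667) = +(667/325).
Reduce top mod 325: now compute (17/325).
Reciprocity: 17 ≡ 1 and 325 ≡ 1 (mod 4), so (17/325) = +(325/17).
Reduce top mod 17: now compute (2/17).
Pull out 2: since 17 ≡ 1 (mod 8), (2/17) = +1.
Reached (1/17) = 1. Collecting the sign flips along the way, the symbol is -1.

-1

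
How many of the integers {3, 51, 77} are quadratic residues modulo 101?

(3/101) = -1 → non-residue.
(51/101) = -1 → non-residue.
(77/101) = +1 → QR.
Total quadratic residues among the 3: 1.

1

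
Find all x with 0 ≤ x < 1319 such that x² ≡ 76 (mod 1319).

475, 844

Since 1319 ≡ 3 (mod 4), a square root of 76 is 76^((1319+1)/4) = 76^330 mod 1319.
Repeated squaring: 76^2≡500, 76^4≡709, 76^8≡142, 76^16≡379, 76^32≡1189, 76^64≡1072, 76^128≡335, 76^256≡110 (mod 1319).
76^330 = 76^(256+64+8+2) ≡ 475 (mod 1319).
Check: 475² = 225625 ≡ 76 (mod 1319). The two roots are 475 and 844.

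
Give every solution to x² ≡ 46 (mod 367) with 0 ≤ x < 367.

Since 367 ≡ 3 (mod 4), a square root of 46 is 46^((367+1)/4) = 46^92 mod 367.
Repeated squaring: 46^2≡281, 46^4≡56, 46^8≡200, 46^16≡364, 46^32≡9, 46^64≡81 (mod 367).
46^92 = 46^(64+16+8+4) ≡ 72 (mod 367).
Check: 72² = 5184 ≡ 46 (mod 367). The two roots are 72 and 295.

72, 295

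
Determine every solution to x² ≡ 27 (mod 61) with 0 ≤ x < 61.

24, 37

61 ≡ 1 (mod 4), so we find a root by search.
Trying successive values, 24² = 576 ≡ 27 (mod 61). The other root is 61 − 24 = 37.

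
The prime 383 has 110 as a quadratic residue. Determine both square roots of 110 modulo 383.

45, 338

Since 383 ≡ 3 (mod 4), a square root of 110 is 110^((383+1)/4) = 110^96 mod 383.
Repeated squaring: 110^2≡227, 110^4≡207, 110^8≡336, 110^16≡294, 110^32≡261, 110^64≡330 (mod 383).
110^96 = 110^(64+32) ≡ 338 (mod 383).
Check: 338² = 114244 ≡ 110 (mod 383). The two roots are 45 and 338.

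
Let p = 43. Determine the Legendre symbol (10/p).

1

Euler's criterion: (10/43) ≡ 10^21 (mod 43).
10^2 ≡ 14 (mod 43)
10^4 ≡ 24 (mod 43)
10^8 ≡ 17 (mod 43)
10^16 ≡ 31 (mod 43)
10^21 = 10^(16+4+1) ≡ 1 (mod 43).
Result is 1, so (10/43) = 1.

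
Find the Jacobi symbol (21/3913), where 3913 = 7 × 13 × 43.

0

Reciprocity: 21 ≡ 1 and 3913 ≡ 1 (mod 4), so (21/3913) = +(3913/21).
Reduce top mod 21: now compute (7/21).
Reciprocity: 7 ≡ 3 and 21 ≡ 1 (mod 4), so (7/21) = +(21/7).
Reduce top mod 7: now compute (0/7).
Top reduces to 0: gcd > 1, so the symbol is 0.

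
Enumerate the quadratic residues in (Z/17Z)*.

Square k = 1,…,8 (k and 17−k give the same square):
1²=1, 2²=4, 3²=9, 4²=16, 5²≡8, 6²≡2, 7²≡15, 8²≡13 (mod 17).
So the quadratic residues mod 17 are {1, 2, 4, 8, 9, 13, 15, 16}.

1, 2, 4, 8, 9, 13, 15, 16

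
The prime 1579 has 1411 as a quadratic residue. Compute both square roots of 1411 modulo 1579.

325, 1254

Since 1579 ≡ 3 (mod 4), a square root of 1411 is 1411^((1579+1)/4) = 1411^395 mod 1579.
Repeated squaring: 1411^2≡1381, 1411^4≡1308, 1411^8≡807, 1411^16≡701, 1411^32≡332, 1411^64≡1273, 1411^128≡475, 1411^256≡1407 (mod 1579).
1411^395 = 1411^(256+128+8+2+1) ≡ 1254 (mod 1579).
Check: 1254² = 1572516 ≡ 1411 (mod 1579). The two roots are 325 and 1254.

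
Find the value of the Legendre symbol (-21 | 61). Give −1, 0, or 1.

Euler's criterion: (-21/61) ≡ 40^30 (mod 61).
40^2 ≡ 14 (mod 61)
40^4 ≡ 13 (mod 61)
40^8 ≡ 47 (mod 61)
40^16 ≡ 13 (mod 61)
40^30 = 40^(16+8+4+2) ≡ 60 (mod 61).
Result is 60 ≡ −1, so (-21/61) = −1.

-1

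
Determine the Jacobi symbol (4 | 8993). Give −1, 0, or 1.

Pull out 2^2: since 8993 ≡ 1 (mod 8), (2/8993) = +1, so (2/8993)^2 = +1.
Reached (1/8993) = 1. Collecting the sign flips along the way, the symbol is +1.

1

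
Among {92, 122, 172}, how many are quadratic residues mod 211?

(92/211) = -1 → non-residue.
(122/211) = +1 → QR.
(172/211) = +1 → QR.
Total quadratic residues among the 3: 2.

2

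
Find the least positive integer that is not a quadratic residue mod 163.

2

(2/163) = −1, so 2 is the smallest positive non-residue mod 163.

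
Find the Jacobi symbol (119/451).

Reciprocity: 119 ≡ 3 and 451 ≡ 3 (mod 4), so (119/451) = −(451/119).
Reduce top mod 119: now compute (94/119).
Pull out 2: since 119 ≡ 7 (mod 8), (2/119) = +1.
Reciprocity: 47 ≡ 3 and 119 ≡ 3 (mod 4), so (47/119) = −(119/47).
Reduce top mod 47: now compute (25/47).
Reciprocity: 25 ≡ 1 and 47 ≡ 3 (mod 4), so (25/47) = +(47/25).
Reduce top mod 25: now compute (22/25).
Pull out 2: since 25 ≡ 1 (mod 8), (2/25) = +1.
Reciprocity: 11 ≡ 3 and 25 ≡ 1 (mod 4), so (11/25) = +(25/11).
Reduce top mod 11: now compute (3/11).
Reciprocity: 3 ≡ 3 and 11 ≡ 3 (mod 4), so (3/11) = −(11/3).
Reduce top mod 3: now compute (2/3).
Pull out 2: since 3 ≡ 3 (mod 8), (2/3) = -1.
Reached (1/3) = 1. Collecting the sign flips along the way, the symbol is +1.

1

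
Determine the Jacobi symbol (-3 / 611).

-1

First reduce: -3 ≡ 608 (mod 611).
Pull out 2^5: since 611 ≡ 3 (mod 8), (2/611) = -1, so (2/611)^5 = -1.
Reciprocity: 19 ≡ 3 and 611 ≡ 3 (mod 4), so (19/611) = −(611/19).
Reduce top mod 19: now compute (3/19).
Reciprocity: 3 ≡ 3 and 19 ≡ 3 (mod 4), so (3/19) = −(19/3).
Reduce top mod 3: now compute (1/3).
Reached (1/3) = 1. Collecting the sign flips along the way, the symbol is -1.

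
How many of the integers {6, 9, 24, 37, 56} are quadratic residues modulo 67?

5

(6/67) = +1 → QR.
(9/67) = +1 → QR.
(24/67) = +1 → QR.
(37/67) = +1 → QR.
(56/67) = +1 → QR.
Total quadratic residues among the 5: 5.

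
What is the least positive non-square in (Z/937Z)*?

(2/937) = +1, so 2 is a residue.
(3/937) = +1, so 3 is a residue.
(4/937) = +1, so 4 is a residue.
(5/937) = −1, so 5 is the smallest positive non-residue mod 937.

5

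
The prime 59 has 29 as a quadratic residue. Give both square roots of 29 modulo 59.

18, 41

Since 59 ≡ 3 (mod 4), a square root of 29 is 29^((59+1)/4) = 29^15 mod 59.
Repeated squaring: 29^2≡15, 29^4≡48, 29^8≡3 (mod 59).
29^15 = 29^(8+4+2+1) ≡ 41 (mod 59).
Check: 41² = 1681 ≡ 29 (mod 59). The two roots are 18 and 41.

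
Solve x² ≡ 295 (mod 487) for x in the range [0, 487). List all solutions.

176, 311

Since 487 ≡ 3 (mod 4), a square root of 295 is 295^((487+1)/4) = 295^122 mod 487.
Repeated squaring: 295^2≡339, 295^4≡476, 295^8≡121, 295^16≡31, 295^32≡474, 295^64≡169 (mod 487).
295^122 = 295^(64+32+16+8+2) ≡ 311 (mod 487).
Check: 311² = 96721 ≡ 295 (mod 487). The two roots are 176 and 311.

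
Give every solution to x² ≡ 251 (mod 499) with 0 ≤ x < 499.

Since 499 ≡ 3 (mod 4), a square root of 251 is 251^((499+1)/4) = 251^125 mod 499.
Repeated squaring: 251^2≡127, 251^4≡161, 251^8≡472, 251^16≡230, 251^32≡6, 251^64≡36 (mod 499).
251^125 = 251^(64+32+16+8+4+1) ≡ 384 (mod 499).
Check: 384² = 147456 ≡ 251 (mod 499). The two roots are 115 and 384.

115, 384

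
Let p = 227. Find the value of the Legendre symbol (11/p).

1

Reciprocity: 11 ≡ 3 and 227 ≡ 3 (mod 4), so (11/227) = −(227/11).
Reduce top mod 11: now compute (7/11).
Reciprocity: 7 ≡ 3 and 11 ≡ 3 (mod 4), so (7/11) = −(11/7).
Reduce top mod 7: now compute (4/7).
Pull out 2^2: since 7 ≡ 7 (mod 8), (2/7) = +1, so (2/7)^2 = +1.
Reached (1/7) = 1. Collecting the sign flips along the way, the symbol is +1.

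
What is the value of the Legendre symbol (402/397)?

First reduce: 402 ≡ 5 (mod 397).
Reciprocity: 5 ≡ 1 and 397 ≡ 1 (mod 4), so (5/397) = +(397/5).
Reduce top mod 5: now compute (2/5).
Pull out 2: since 5 ≡ 5 (mod 8), (2/5) = -1.
Reached (1/5) = 1. Collecting the sign flips along the way, the symbol is -1.

-1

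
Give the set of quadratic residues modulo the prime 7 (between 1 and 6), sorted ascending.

Square k = 1,…,3 (k and 7−k give the same square):
1²=1, 2²=4, 3²≡2 (mod 7).
So the quadratic residues mod 7 are {1, 2, 4}.

1,2,4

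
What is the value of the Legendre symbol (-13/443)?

First reduce: -13 ≡ 430 (mod 443).
Pull out 2: since 443 ≡ 3 (mod 8), (2/443) = -1.
Reciprocity: 215 ≡ 3 and 443 ≡ 3 (mod 4), so (215/443) = −(443/215).
Reduce top mod 215: now compute (13/215).
Reciprocity: 13 ≡ 1 and 215 ≡ 3 (mod 4), so (13/215) = +(215/13).
Reduce top mod 13: now compute (7/13).
Reciprocity: 7 ≡ 3 and 13 ≡ 1 (mod 4), so (7/13) = +(13/7).
Reduce top mod 7: now compute (6/7).
Pull out 2: since 7 ≡ 7 (mod 8), (2/7) = +1.
Reciprocity: 3 ≡ 3 and 7 ≡ 3 (mod 4), so (3/7) = −(7/3).
Reduce top mod 3: now compute (1/3).
Reached (1/3) = 1. Collecting the sign flips along the way, the symbol is -1.

-1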